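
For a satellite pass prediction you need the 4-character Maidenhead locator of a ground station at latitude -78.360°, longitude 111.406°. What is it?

OB51

Shift to the Maidenhead origin (180°W, 90°S): lon 291.41, lat 11.64.
Field: lon ⌊291.41/20⌋ = 14 → O; lat ⌊11.64/10⌋ = 1 → B.
Square: lon ⌊11.41/2⌋ = 5; lat ⌊1.64/1⌋ = 1.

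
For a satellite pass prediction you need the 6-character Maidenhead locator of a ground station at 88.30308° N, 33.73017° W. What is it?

Add 180° to longitude and 90° to latitude: 146.2698, 178.3031.
Field (20°×10°, letters A–R): 146.2698/20 → 7 → H, 178.3031/10 → 17 → R; chars HR.
Square (2°×1°, digits 0–9): 6.2698/2 → 3, 8.3031/1 → 8; chars 38.
Subsquare (5′×2.5′, letters a–x): 0.2698/0.0833333 → 3 → d, 0.3031/0.0416667 → 7 → h; chars dh.

HR38dh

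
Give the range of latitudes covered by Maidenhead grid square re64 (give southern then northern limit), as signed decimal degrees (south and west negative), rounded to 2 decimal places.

-46.00, -45.00

Field R=17, E=4: +17·20° lon, +4·10° lat → SW at lon 160°, lat -50°.
Square 6, 4: +6·2° lon, +4·1° lat → SW at lon 172°, lat -46°.
Cell spans 2° lon × 1° lat.
south -46.00, north -45.00.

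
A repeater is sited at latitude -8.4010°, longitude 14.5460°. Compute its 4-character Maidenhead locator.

Add 180° to longitude and 90° to latitude: 194.55, 81.60.
Field: 194.55/20 → 9 → J, 81.60/10 → 8 → I; chars JI.
Square: 14.55/2 → 7, 1.60/1 → 1; chars 71.

JI71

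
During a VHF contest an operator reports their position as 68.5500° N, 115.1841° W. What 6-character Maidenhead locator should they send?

Shift to the Maidenhead origin (180°W, 90°S): lon 64.8159, lat 158.5500.
Field: 64.8159/20 → 3 → D, 158.5500/10 → 15 → P; chars DP.
Square: 4.8159/2 → 2, 8.5500/1 → 8; chars 28.
Subsquare: 0.8159/0.0833333 → 9 → j, 0.5500/0.0416667 → 13 → n; chars jn.

DP28jn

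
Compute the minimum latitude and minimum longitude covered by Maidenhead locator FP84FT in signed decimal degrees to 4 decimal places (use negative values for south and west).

Field F=5, P=15: +5·20° lon, +15·10° lat → SW at lon -80°, lat 60°.
Square 8, 4: +8·2° lon, +4·1° lat → SW at lon -64°, lat 64°.
Subsquare f=5, t=19: +5·0.0833333° lon, +19·0.0416667° lat → SW at lon -63.5833°, lat 64.7917°.
latitude 64.7917, longitude -63.5833.

64.7917, -63.5833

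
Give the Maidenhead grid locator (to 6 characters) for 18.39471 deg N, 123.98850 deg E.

PK18xj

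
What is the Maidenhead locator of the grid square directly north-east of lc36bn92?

LC36cn03

Longitude extended square 9; +1 → 10, wraps to 0, carry into subsquare.
Longitude subsquare b = 1; +1 → 2 = c.
Latitude extended square 2; +1 → 3.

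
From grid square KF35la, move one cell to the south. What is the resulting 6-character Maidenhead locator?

KF34lx

Latitude subsquare a = 0; −1 → -1, wraps to 23 = x, carry into square.
Latitude square 5; −1 → 4.
The longitude characters are unchanged.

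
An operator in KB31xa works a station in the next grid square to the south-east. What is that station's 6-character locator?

Longitude subsquare x = 23; +1 → 24, wraps to 0 = a, carry into square.
Longitude square 3; +1 → 4.
Latitude subsquare a = 0; −1 → -1, wraps to 23 = x, carry into square.
Latitude square 1; −1 → 0.

KB40ax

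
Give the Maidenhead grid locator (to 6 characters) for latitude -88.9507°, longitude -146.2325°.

BA61vb

Shift to the Maidenhead origin (180°W, 90°S): lon 33.7675, lat 1.0493.
Field: lon ⌊33.7675/20⌋ = 1 → B; lat ⌊1.0493/10⌋ = 0 → A.
Square: lon ⌊13.7675/2⌋ = 6; lat ⌊1.0493/1⌋ = 1.
Subsquare: lon ⌊1.7675/0.0833333⌋ = 21 → v; lat ⌊0.0493/0.0416667⌋ = 1 → b.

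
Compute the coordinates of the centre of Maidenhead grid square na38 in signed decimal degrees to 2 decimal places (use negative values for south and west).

Field N=13, A=0: +13·20° lon, +0·10° lat → SW at lon 80°, lat -90°.
Square 3, 8: +3·2° lon, +8·1° lat → SW at lon 86°, lat -82°.
Cell spans 2° lon × 1° lat. Centre is SW corner plus half of each.
latitude -81.50, longitude 87.00.

-81.50, 87.00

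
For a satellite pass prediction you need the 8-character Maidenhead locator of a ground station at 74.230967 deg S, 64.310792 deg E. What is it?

MB25ds74

Shift to the Maidenhead origin (180°W, 90°S): lon 244.31079, lat 15.76903.
Field: lon ⌊244.31079/20⌋ = 12 → M; lat ⌊15.76903/10⌋ = 1 → B.
Square: lon ⌊4.31079/2⌋ = 2; lat ⌊5.76903/1⌋ = 5.
Subsquare: lon ⌊0.31079/0.0833333⌋ = 3 → d; lat ⌊0.76903/0.0416667⌋ = 18 → s.
Extended square: lon ⌊0.06079/0.00833333⌋ = 7; lat ⌊0.01903/0.00416667⌋ = 4.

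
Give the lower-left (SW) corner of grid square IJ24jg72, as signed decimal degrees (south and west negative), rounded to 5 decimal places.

4.25833, -15.19167

Field I=8, J=9: +8·20° lon, +9·10° lat → SW at lon -20°, lat 0°.
Square 2, 4: +2·2° lon, +4·1° lat → SW at lon -16°, lat 4°.
Subsquare j=9, g=6: +9·0.0833333° lon, +6·0.0416667° lat → SW at lon -15.25°, lat 4.25°.
Extended square 7, 2: +7·0.00833333° lon, +2·0.00416667° lat → SW at lon -15.1917°, lat 4.25833°.
latitude 4.25833, longitude -15.19167.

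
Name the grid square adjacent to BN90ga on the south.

BM99gx

Latitude subsquare a = 0; −1 → -1, wraps to 23 = x, carry into square.
Latitude square 0; −1 → -1, wraps to 9, carry into field.
Latitude field N = 13; −1 → 12 = M.
The longitude characters are unchanged.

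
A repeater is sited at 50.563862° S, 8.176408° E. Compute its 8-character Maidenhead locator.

JD49ck14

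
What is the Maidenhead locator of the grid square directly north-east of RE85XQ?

Longitude subsquare x = 23; +1 → 24, wraps to 0 = a, carry into square.
Longitude square 8; +1 → 9.
Latitude subsquare q = 16; +1 → 17 = r.

RE95ar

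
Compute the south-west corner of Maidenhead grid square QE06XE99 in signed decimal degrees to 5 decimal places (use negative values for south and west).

-43.79583, 141.99167

Field Q=16, E=4: +16·20° lon, +4·10° lat → SW at lon 140°, lat -50°.
Square 0, 6: +0·2° lon, +6·1° lat → SW at lon 140°, lat -44°.
Subsquare x=23, e=4: +23·0.0833333° lon, +4·0.0416667° lat → SW at lon 141.917°, lat -43.8333°.
Extended square 9, 9: +9·0.00833333° lon, +9·0.00416667° lat → SW at lon 141.992°, lat -43.7958°.
latitude -43.79583, longitude 141.99167.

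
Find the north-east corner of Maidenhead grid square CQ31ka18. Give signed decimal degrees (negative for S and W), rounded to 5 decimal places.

71.03750, -133.15000

Field C=2, Q=16: +2·20° lon, +16·10° lat → SW at lon -140°, lat 70°.
Square 3, 1: +3·2° lon, +1·1° lat → SW at lon -134°, lat 71°.
Subsquare k=10, a=0: +10·0.0833333° lon, +0·0.0416667° lat → SW at lon -133.167°, lat 71°.
Extended square 1, 8: +1·0.00833333° lon, +8·0.00416667° lat → SW at lon -133.158°, lat 71.0333°.
Cell spans 0.00833333° lon × 0.00416667° lat. NE corner is SW corner plus one full cell.
latitude 71.03750, longitude -133.15000.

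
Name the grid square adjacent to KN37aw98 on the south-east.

KN37bw07

Longitude extended square 9; +1 → 10, wraps to 0, carry into subsquare.
Longitude subsquare a = 0; +1 → 1 = b.
Latitude extended square 8; −1 → 7.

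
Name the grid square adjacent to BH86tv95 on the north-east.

Longitude extended square 9; +1 → 10, wraps to 0, carry into subsquare.
Longitude subsquare t = 19; +1 → 20 = u.
Latitude extended square 5; +1 → 6.

BH86uv06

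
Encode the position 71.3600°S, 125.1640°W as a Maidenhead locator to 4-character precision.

CB78

Shift to the Maidenhead origin (180°W, 90°S): lon 54.84, lat 18.64.
Field: lon ⌊54.84/20⌋ = 2 → C; lat ⌊18.64/10⌋ = 1 → B.
Square: lon ⌊14.84/2⌋ = 7; lat ⌊8.64/1⌋ = 8.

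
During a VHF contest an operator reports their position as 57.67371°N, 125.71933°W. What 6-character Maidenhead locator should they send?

Offset from 180°W / 90°S: lon 54.2807°, lat 147.6737°.
Field: lon ⌊54.2807/20⌋ = 2 → C; lat ⌊147.6737/10⌋ = 14 → O.
Square: lon ⌊14.2807/2⌋ = 7; lat ⌊7.6737/1⌋ = 7.
Subsquare: lon ⌊0.2807/0.0833333⌋ = 3 → d; lat ⌊0.6737/0.0416667⌋ = 16 → q.

CO77dq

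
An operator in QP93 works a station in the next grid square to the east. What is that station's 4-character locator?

RP03

Longitude square 9; +1 → 10, wraps to 0, carry into field.
Longitude field Q = 16; +1 → 17 = R.
The latitude characters are unchanged.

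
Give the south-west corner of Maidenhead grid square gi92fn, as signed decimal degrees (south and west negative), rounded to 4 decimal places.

Field G=6, I=8: +6·20° lon, +8·10° lat → SW at lon -60°, lat -10°.
Square 9, 2: +9·2° lon, +2·1° lat → SW at lon -42°, lat -8°.
Subsquare f=5, n=13: +5·0.0833333° lon, +13·0.0416667° lat → SW at lon -41.5833°, lat -7.45833°.
latitude -7.4583, longitude -41.5833.

-7.4583, -41.5833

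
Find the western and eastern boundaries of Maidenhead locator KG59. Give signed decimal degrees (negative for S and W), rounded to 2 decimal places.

30.00, 32.00

Field K=10, G=6: +10·20° lon, +6·10° lat → SW at lon 20°, lat -30°.
Square 5, 9: +5·2° lon, +9·1° lat → SW at lon 30°, lat -21°.
Cell spans 2° lon × 1° lat.
west 30.00, east 32.00.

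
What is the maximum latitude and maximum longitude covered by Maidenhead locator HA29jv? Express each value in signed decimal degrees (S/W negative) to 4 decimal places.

-80.0833, -35.1667

Field H=7, A=0: +7·20° lon, +0·10° lat → SW at lon -40°, lat -90°.
Square 2, 9: +2·2° lon, +9·1° lat → SW at lon -36°, lat -81°.
Subsquare j=9, v=21: +9·0.0833333° lon, +21·0.0416667° lat → SW at lon -35.25°, lat -80.125°.
Cell spans 0.0833333° lon × 0.0416667° lat. NE corner is SW corner plus one full cell.
latitude -80.0833, longitude -35.1667.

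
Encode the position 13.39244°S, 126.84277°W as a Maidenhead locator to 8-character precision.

Shift to the Maidenhead origin (180°W, 90°S): lon 53.15723, lat 76.60756.
Field: 53.15723/20 → 2 → C, 76.60756/10 → 7 → H; chars CH.
Square: 13.15723/2 → 6, 6.60756/1 → 6; chars 66.
Subsquare: 1.15723/0.0833333 → 13 → n, 0.60756/0.0416667 → 14 → o; chars no.
Extended square: 0.07390/0.00833333 → 8, 0.02423/0.00416667 → 5; chars 85.

CH66no85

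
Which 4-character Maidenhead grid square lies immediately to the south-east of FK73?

Longitude square 7; +1 → 8.
Latitude square 3; −1 → 2.

FK82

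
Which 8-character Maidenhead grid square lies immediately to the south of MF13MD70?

MF13mc79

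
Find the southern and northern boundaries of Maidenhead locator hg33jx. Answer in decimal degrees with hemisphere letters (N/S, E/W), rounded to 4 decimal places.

Field H=7, G=6: +7·20° lon, +6·10° lat → SW at lon -40°, lat -30°.
Square 3, 3: +3·2° lon, +3·1° lat → SW at lon -34°, lat -27°.
Subsquare j=9, x=23: +9·0.0833333° lon, +23·0.0416667° lat → SW at lon -33.25°, lat -26.0417°.
Cell spans 0.0833333° lon × 0.0416667° lat.
south 26.0417° S, north 26.0000° S.

26.0417° S, 26.0000° S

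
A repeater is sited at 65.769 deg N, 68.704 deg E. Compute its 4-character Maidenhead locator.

Shift to the Maidenhead origin (180°W, 90°S): lon 248.70, lat 155.77.
Field: 248.70/20 → 12 → M, 155.77/10 → 15 → P; chars MP.
Square: 8.70/2 → 4, 5.77/1 → 5; chars 45.

MP45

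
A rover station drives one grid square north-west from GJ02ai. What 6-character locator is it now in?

Longitude subsquare a = 0; −1 → -1, wraps to 23 = x, carry into square.
Longitude square 0; −1 → -1, wraps to 9, carry into field.
Longitude field G = 6; −1 → 5 = F.
Latitude subsquare i = 8; +1 → 9 = j.

FJ92xj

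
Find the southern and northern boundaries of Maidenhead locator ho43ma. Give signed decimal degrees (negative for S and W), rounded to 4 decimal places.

Field H=7, O=14: +7·20° lon, +14·10° lat → SW at lon -40°, lat 50°.
Square 4, 3: +4·2° lon, +3·1° lat → SW at lon -32°, lat 53°.
Subsquare m=12, a=0: +12·0.0833333° lon, +0·0.0416667° lat → SW at lon -31°, lat 53°.
Cell spans 0.0833333° lon × 0.0416667° lat.
south 53.0000, north 53.0417.

53.0000, 53.0417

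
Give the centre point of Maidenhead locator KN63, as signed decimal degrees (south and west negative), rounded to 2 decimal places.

Field K=10, N=13: +10·20° lon, +13·10° lat → SW at lon 20°, lat 40°.
Square 6, 3: +6·2° lon, +3·1° lat → SW at lon 32°, lat 43°.
Cell spans 2° lon × 1° lat. Centre is SW corner plus half of each.
latitude 43.50, longitude 33.00.

43.50, 33.00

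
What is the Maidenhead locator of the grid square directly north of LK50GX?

LK51ga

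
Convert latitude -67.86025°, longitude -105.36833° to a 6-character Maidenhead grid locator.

DC72hd

Add 180° to longitude and 90° to latitude: 74.6317, 22.1398.
Field: 74.6317/20 → 3 → D, 22.1398/10 → 2 → C; chars DC.
Square: 14.6317/2 → 7, 2.1398/1 → 2; chars 72.
Subsquare: 0.6317/0.0833333 → 7 → h, 0.1398/0.0416667 → 3 → d; chars hd.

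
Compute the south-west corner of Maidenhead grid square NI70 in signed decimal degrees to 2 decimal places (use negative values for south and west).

-10.00, 94.00

Field N=13, I=8: +13·20° lon, +8·10° lat → SW at lon 80°, lat -10°.
Square 7, 0: +7·2° lon, +0·1° lat → SW at lon 94°, lat -10°.
latitude -10.00, longitude 94.00.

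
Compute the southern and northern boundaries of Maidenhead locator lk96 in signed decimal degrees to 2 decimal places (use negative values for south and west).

Field L=11, K=10: +11·20° lon, +10·10° lat → SW at lon 40°, lat 10°.
Square 9, 6: +9·2° lon, +6·1° lat → SW at lon 58°, lat 16°.
Cell spans 2° lon × 1° lat.
south 16.00, north 17.00.

16.00, 17.00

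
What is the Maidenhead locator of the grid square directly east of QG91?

RG01

Longitude square 9; +1 → 10, wraps to 0, carry into field.
Longitude field Q = 16; +1 → 17 = R.
The latitude characters are unchanged.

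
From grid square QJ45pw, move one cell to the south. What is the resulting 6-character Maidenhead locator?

Latitude subsquare w = 22; −1 → 21 = v.
The longitude characters are unchanged.

QJ45pv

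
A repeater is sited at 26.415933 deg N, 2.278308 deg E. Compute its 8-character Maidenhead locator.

JL16dj39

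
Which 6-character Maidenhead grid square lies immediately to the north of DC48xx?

Latitude subsquare x = 23; +1 → 24, wraps to 0 = a, carry into square.
Latitude square 8; +1 → 9.
The longitude characters are unchanged.

DC49xa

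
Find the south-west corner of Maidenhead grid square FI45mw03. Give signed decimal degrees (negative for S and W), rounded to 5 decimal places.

Field F=5, I=8: +5·20° lon, +8·10° lat → SW at lon -80°, lat -10°.
Square 4, 5: +4·2° lon, +5·1° lat → SW at lon -72°, lat -5°.
Subsquare m=12, w=22: +12·0.0833333° lon, +22·0.0416667° lat → SW at lon -71°, lat -4.08333°.
Extended square 0, 3: +0·0.00833333° lon, +3·0.00416667° lat → SW at lon -71°, lat -4.07083°.
latitude -4.07083, longitude -71.00000.

-4.07083, -71.00000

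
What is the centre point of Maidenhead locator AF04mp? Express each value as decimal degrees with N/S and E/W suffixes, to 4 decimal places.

35.3542° S, 178.9583° W

Field A=0, F=5: +0·20° lon, +5·10° lat → SW at lon -180°, lat -40°.
Square 0, 4: +0·2° lon, +4·1° lat → SW at lon -180°, lat -36°.
Subsquare m=12, p=15: +12·0.0833333° lon, +15·0.0416667° lat → SW at lon -179°, lat -35.375°.
Cell spans 0.0833333° lon × 0.0416667° lat. Centre is SW corner plus half of each.
latitude 35.3542° S, longitude 178.9583° W.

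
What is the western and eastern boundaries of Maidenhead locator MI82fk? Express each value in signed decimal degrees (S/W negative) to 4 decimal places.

76.4167, 76.5000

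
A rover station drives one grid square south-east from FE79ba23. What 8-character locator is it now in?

FE79ba32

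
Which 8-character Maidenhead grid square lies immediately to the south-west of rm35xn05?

RM35wn94

Longitude extended square 0; −1 → -1, wraps to 9, carry into subsquare.
Longitude subsquare x = 23; −1 → 22 = w.
Latitude extended square 5; −1 → 4.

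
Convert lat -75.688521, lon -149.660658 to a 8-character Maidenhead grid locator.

Offset from 180°W / 90°S: lon 30.33934°, lat 14.31148°.
Field: lon ⌊30.33934/20⌋ = 1 → B; lat ⌊14.31148/10⌋ = 1 → B.
Square: lon ⌊10.33934/2⌋ = 5; lat ⌊4.31148/1⌋ = 4.
Subsquare: lon ⌊0.33934/0.0833333⌋ = 4 → e; lat ⌊0.31148/0.0416667⌋ = 7 → h.
Extended square: lon ⌊0.00601/0.00833333⌋ = 0; lat ⌊0.01981/0.00416667⌋ = 4.

BB54eh04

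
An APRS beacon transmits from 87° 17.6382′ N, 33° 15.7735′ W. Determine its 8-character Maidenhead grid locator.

HR37ih80

Add 180° to longitude and 90° to latitude: 146.73711, 177.29397.
Field: lon ⌊146.73711/20⌋ = 7 → H; lat ⌊177.29397/10⌋ = 17 → R.
Square: lon ⌊6.73711/2⌋ = 3; lat ⌊7.29397/1⌋ = 7.
Subsquare: lon ⌊0.73711/0.0833333⌋ = 8 → i; lat ⌊0.29397/0.0416667⌋ = 7 → h.
Extended square: lon ⌊0.07044/0.00833333⌋ = 8; lat ⌊0.00230/0.00416667⌋ = 0.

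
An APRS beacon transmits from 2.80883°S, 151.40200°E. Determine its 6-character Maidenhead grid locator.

QI57qe

Offset from 180°W / 90°S: lon 331.4020°, lat 87.1912°.
Field: 331.4020/20 → 16 → Q, 87.1912/10 → 8 → I; chars QI.
Square: 11.4020/2 → 5, 7.1912/1 → 7; chars 57.
Subsquare: 1.4020/0.0833333 → 16 → q, 0.1912/0.0416667 → 4 → e; chars qe.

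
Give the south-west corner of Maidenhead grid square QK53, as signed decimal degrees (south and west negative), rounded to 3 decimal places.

13.000, 150.000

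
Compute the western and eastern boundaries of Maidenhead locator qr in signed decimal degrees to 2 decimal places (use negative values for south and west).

140.00, 160.00

Field Q=16, R=17: +16·20° lon, +17·10° lat → SW at lon 140°, lat 80°.
Cell spans 20° lon × 10° lat.
west 140.00, east 160.00.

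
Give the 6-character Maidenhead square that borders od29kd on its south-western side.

OD29jc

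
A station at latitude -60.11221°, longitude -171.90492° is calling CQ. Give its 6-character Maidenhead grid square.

Add 180° to longitude and 90° to latitude: 8.0951, 29.8878.
Field: 8.0951/20 → 0 → A, 29.8878/10 → 2 → C; chars AC.
Square: 8.0951/2 → 4, 9.8878/1 → 9; chars 49.
Subsquare: 0.0951/0.0833333 → 1 → b, 0.8878/0.0416667 → 21 → v; chars bv.

AC49bv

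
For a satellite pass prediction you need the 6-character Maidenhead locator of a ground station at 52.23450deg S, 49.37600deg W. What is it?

Offset from 180°W / 90°S: lon 130.6240°, lat 37.7655°.
Field (20°×10°, letters A–R): 130.6240/20 → 6 → G, 37.7655/10 → 3 → D; chars GD.
Square (2°×1°, digits 0–9): 10.6240/2 → 5, 7.7655/1 → 7; chars 57.
Subsquare (5′×2.5′, letters a–x): 0.6240/0.0833333 → 7 → h, 0.7655/0.0416667 → 18 → s; chars hs.

GD57hs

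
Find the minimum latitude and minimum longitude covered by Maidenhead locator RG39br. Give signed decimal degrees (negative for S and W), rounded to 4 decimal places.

-20.2917, 166.0833

Field R=17, G=6: +17·20° lon, +6·10° lat → SW at lon 160°, lat -30°.
Square 3, 9: +3·2° lon, +9·1° lat → SW at lon 166°, lat -21°.
Subsquare b=1, r=17: +1·0.0833333° lon, +17·0.0416667° lat → SW at lon 166.083°, lat -20.2917°.
latitude -20.2917, longitude 166.0833.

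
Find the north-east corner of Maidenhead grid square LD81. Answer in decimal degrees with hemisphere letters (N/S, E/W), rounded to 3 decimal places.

58.000° S, 58.000° E

Field L=11, D=3: +11·20° lon, +3·10° lat → SW at lon 40°, lat -60°.
Square 8, 1: +8·2° lon, +1·1° lat → SW at lon 56°, lat -59°.
Cell spans 2° lon × 1° lat. NE corner is SW corner plus one full cell.
latitude 58.000° S, longitude 58.000° E.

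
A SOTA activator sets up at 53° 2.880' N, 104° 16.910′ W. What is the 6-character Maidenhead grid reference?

DO73ub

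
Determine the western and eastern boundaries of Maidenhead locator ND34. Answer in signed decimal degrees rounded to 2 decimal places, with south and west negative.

86.00, 88.00

Field N=13, D=3: +13·20° lon, +3·10° lat → SW at lon 80°, lat -60°.
Square 3, 4: +3·2° lon, +4·1° lat → SW at lon 86°, lat -56°.
Cell spans 2° lon × 1° lat.
west 86.00, east 88.00.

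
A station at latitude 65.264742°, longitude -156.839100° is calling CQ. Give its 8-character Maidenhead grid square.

BP15ng93

Shift to the Maidenhead origin (180°W, 90°S): lon 23.16090, lat 155.26474.
Field: lon ⌊23.16090/20⌋ = 1 → B; lat ⌊155.26474/10⌋ = 15 → P.
Square: lon ⌊3.16090/2⌋ = 1; lat ⌊5.26474/1⌋ = 5.
Subsquare: lon ⌊1.16090/0.0833333⌋ = 13 → n; lat ⌊0.26474/0.0416667⌋ = 6 → g.
Extended square: lon ⌊0.07757/0.00833333⌋ = 9; lat ⌊0.01474/0.00416667⌋ = 3.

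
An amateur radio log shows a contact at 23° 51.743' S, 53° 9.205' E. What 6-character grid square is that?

LG66nd

Offset from 180°W / 90°S: lon 233.1534°, lat 66.1376°.
Field: 233.1534/20 → 11 → L, 66.1376/10 → 6 → G; chars LG.
Square: 13.1534/2 → 6, 6.1376/1 → 6; chars 66.
Subsquare: 1.1534/0.0833333 → 13 → n, 0.1376/0.0416667 → 3 → d; chars nd.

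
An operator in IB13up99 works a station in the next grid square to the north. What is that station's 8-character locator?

Latitude extended square 9; +1 → 10, wraps to 0, carry into subsquare.
Latitude subsquare p = 15; +1 → 16 = q.
The longitude characters are unchanged.

IB13uq90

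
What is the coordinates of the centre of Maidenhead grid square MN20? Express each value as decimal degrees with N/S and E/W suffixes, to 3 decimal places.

40.500° N, 65.000° E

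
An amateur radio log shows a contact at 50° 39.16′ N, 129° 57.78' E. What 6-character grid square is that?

PO40xp

Shift to the Maidenhead origin (180°W, 90°S): lon 309.9630, lat 140.6527.
Field: 309.9630/20 → 15 → P, 140.6527/10 → 14 → O; chars PO.
Square: 9.9630/2 → 4, 0.6527/1 → 0; chars 40.
Subsquare: 1.9630/0.0833333 → 23 → x, 0.6527/0.0416667 → 15 → p; chars xp.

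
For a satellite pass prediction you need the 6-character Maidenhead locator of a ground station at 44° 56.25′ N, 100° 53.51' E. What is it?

ON04kw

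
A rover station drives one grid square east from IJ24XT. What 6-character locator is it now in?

Longitude subsquare x = 23; +1 → 24, wraps to 0 = a, carry into square.
Longitude square 2; +1 → 3.
The latitude characters are unchanged.

IJ34at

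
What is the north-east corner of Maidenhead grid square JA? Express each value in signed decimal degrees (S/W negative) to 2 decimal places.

-80.00, 20.00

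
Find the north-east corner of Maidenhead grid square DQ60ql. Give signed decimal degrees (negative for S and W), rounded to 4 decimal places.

Field D=3, Q=16: +3·20° lon, +16·10° lat → SW at lon -120°, lat 70°.
Square 6, 0: +6·2° lon, +0·1° lat → SW at lon -108°, lat 70°.
Subsquare q=16, l=11: +16·0.0833333° lon, +11·0.0416667° lat → SW at lon -106.667°, lat 70.4583°.
Cell spans 0.0833333° lon × 0.0416667° lat. NE corner is SW corner plus one full cell.
latitude 70.5000, longitude -106.5833.

70.5000, -106.5833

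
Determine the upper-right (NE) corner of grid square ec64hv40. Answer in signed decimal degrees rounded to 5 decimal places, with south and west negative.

Field E=4, C=2: +4·20° lon, +2·10° lat → SW at lon -100°, lat -70°.
Square 6, 4: +6·2° lon, +4·1° lat → SW at lon -88°, lat -66°.
Subsquare h=7, v=21: +7·0.0833333° lon, +21·0.0416667° lat → SW at lon -87.4167°, lat -65.125°.
Extended square 4, 0: +4·0.00833333° lon, +0·0.00416667° lat → SW at lon -87.3833°, lat -65.125°.
Cell spans 0.00833333° lon × 0.00416667° lat. NE corner is SW corner plus one full cell.
latitude -65.12083, longitude -87.37500.

-65.12083, -87.37500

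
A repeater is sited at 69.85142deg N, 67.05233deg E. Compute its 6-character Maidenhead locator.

MP39mu

Offset from 180°W / 90°S: lon 247.0523°, lat 159.8514°.
Field: 247.0523/20 → 12 → M, 159.8514/10 → 15 → P; chars MP.
Square: 7.0523/2 → 3, 9.8514/1 → 9; chars 39.
Subsquare: 1.0523/0.0833333 → 12 → m, 0.8514/0.0416667 → 20 → u; chars mu.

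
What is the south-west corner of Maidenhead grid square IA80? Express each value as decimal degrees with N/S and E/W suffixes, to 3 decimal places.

90.000° S, 4.000° W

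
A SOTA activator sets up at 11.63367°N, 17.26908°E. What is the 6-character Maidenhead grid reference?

Add 180° to longitude and 90° to latitude: 197.2691, 101.6337.
Field (20°×10°, letters A–R): lon ⌊197.2691/20⌋ = 9 → J; lat ⌊101.6337/10⌋ = 10 → K.
Square (2°×1°, digits 0–9): lon ⌊17.2691/2⌋ = 8; lat ⌊1.6337/1⌋ = 1.
Subsquare (5′×2.5′, letters a–x): lon ⌊1.2691/0.0833333⌋ = 15 → p; lat ⌊0.6337/0.0416667⌋ = 15 → p.

JK81pp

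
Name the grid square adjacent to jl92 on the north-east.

KL03

Longitude square 9; +1 → 10, wraps to 0, carry into field.
Longitude field J = 9; +1 → 10 = K.
Latitude square 2; +1 → 3.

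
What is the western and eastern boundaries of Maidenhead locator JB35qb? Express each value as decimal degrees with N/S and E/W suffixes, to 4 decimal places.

Field J=9, B=1: +9·20° lon, +1·10° lat → SW at lon 0°, lat -80°.
Square 3, 5: +3·2° lon, +5·1° lat → SW at lon 6°, lat -75°.
Subsquare q=16, b=1: +16·0.0833333° lon, +1·0.0416667° lat → SW at lon 7.33333°, lat -74.9583°.
Cell spans 0.0833333° lon × 0.0416667° lat.
west 7.3333° E, east 7.4167° E.

7.3333° E, 7.4167° E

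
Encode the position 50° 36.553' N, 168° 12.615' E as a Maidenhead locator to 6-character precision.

Offset from 180°W / 90°S: lon 348.2102°, lat 140.6092°.
Field: lon ⌊348.2102/20⌋ = 17 → R; lat ⌊140.6092/10⌋ = 14 → O.
Square: lon ⌊8.2102/2⌋ = 4; lat ⌊0.6092/1⌋ = 0.
Subsquare: lon ⌊0.2102/0.0833333⌋ = 2 → c; lat ⌊0.6092/0.0416667⌋ = 14 → o.

RO40co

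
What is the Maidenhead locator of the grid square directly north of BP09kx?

BQ00ka

Latitude subsquare x = 23; +1 → 24, wraps to 0 = a, carry into square.
Latitude square 9; +1 → 10, wraps to 0, carry into field.
Latitude field P = 15; +1 → 16 = Q.
The longitude characters are unchanged.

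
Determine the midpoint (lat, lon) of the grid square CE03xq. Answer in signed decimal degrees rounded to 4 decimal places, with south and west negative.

-46.3125, -138.0417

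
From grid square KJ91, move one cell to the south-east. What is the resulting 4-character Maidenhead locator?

LJ00

Longitude square 9; +1 → 10, wraps to 0, carry into field.
Longitude field K = 10; +1 → 11 = L.
Latitude square 1; −1 → 0.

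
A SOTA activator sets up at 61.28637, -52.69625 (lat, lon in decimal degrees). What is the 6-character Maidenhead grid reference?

Add 180° to longitude and 90° to latitude: 127.3038, 151.2864.
Field: 127.3038/20 → 6 → G, 151.2864/10 → 15 → P; chars GP.
Square: 7.3038/2 → 3, 1.2864/1 → 1; chars 31.
Subsquare: 1.3038/0.0833333 → 15 → p, 0.2864/0.0416667 → 6 → g; chars pg.

GP31pg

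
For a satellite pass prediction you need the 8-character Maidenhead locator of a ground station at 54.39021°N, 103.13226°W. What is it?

Offset from 180°W / 90°S: lon 76.86774°, lat 144.39021°.
Field: lon ⌊76.86774/20⌋ = 3 → D; lat ⌊144.39021/10⌋ = 14 → O.
Square: lon ⌊16.86774/2⌋ = 8; lat ⌊4.39021/1⌋ = 4.
Subsquare: lon ⌊0.86774/0.0833333⌋ = 10 → k; lat ⌊0.39021/0.0416667⌋ = 9 → j.
Extended square: lon ⌊0.03441/0.00833333⌋ = 4; lat ⌊0.01521/0.00416667⌋ = 3.

DO84kj43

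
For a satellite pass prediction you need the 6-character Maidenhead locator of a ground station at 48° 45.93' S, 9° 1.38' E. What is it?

Shift to the Maidenhead origin (180°W, 90°S): lon 189.0230, lat 41.2345.
Field (20°×10°, letters A–R): 189.0230/20 → 9 → J, 41.2345/10 → 4 → E; chars JE.
Square (2°×1°, digits 0–9): 9.0230/2 → 4, 1.2345/1 → 1; chars 41.
Subsquare (5′×2.5′, letters a–x): 1.0230/0.0833333 → 12 → m, 0.2345/0.0416667 → 5 → f; chars mf.

JE41mf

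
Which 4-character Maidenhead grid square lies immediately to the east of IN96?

JN06

Longitude square 9; +1 → 10, wraps to 0, carry into field.
Longitude field I = 8; +1 → 9 = J.
The latitude characters are unchanged.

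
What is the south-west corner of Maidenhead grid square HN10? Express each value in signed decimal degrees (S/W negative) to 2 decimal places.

Field H=7, N=13: +7·20° lon, +13·10° lat → SW at lon -40°, lat 40°.
Square 1, 0: +1·2° lon, +0·1° lat → SW at lon -38°, lat 40°.
latitude 40.00, longitude -38.00.

40.00, -38.00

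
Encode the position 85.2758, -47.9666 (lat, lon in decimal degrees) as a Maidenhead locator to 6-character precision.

GR65ag

Add 180° to longitude and 90° to latitude: 132.0334, 175.2758.
Field: lon ⌊132.0334/20⌋ = 6 → G; lat ⌊175.2758/10⌋ = 17 → R.
Square: lon ⌊12.0334/2⌋ = 6; lat ⌊5.2758/1⌋ = 5.
Subsquare: lon ⌊0.0334/0.0833333⌋ = 0 → a; lat ⌊0.2758/0.0416667⌋ = 6 → g.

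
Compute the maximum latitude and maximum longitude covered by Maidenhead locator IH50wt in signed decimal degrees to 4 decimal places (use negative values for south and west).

-19.1667, -8.0833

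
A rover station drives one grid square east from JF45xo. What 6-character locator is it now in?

Longitude subsquare x = 23; +1 → 24, wraps to 0 = a, carry into square.
Longitude square 4; +1 → 5.
The latitude characters are unchanged.

JF55ao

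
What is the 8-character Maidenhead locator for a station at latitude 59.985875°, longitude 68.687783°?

MO49ix26

Shift to the Maidenhead origin (180°W, 90°S): lon 248.68778, lat 149.98587.
Field: 248.68778/20 → 12 → M, 149.98587/10 → 14 → O; chars MO.
Square: 8.68778/2 → 4, 9.98587/1 → 9; chars 49.
Subsquare: 0.68778/0.0833333 → 8 → i, 0.98587/0.0416667 → 23 → x; chars ix.
Extended square: 0.02112/0.00833333 → 2, 0.02754/0.00416667 → 6; chars 26.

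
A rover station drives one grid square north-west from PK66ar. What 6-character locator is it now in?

PK56xs

Longitude subsquare a = 0; −1 → -1, wraps to 23 = x, carry into square.
Longitude square 6; −1 → 5.
Latitude subsquare r = 17; +1 → 18 = s.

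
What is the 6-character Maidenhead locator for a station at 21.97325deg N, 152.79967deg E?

Offset from 180°W / 90°S: lon 332.7997°, lat 111.9733°.
Field: lon ⌊332.7997/20⌋ = 16 → Q; lat ⌊111.9733/10⌋ = 11 → L.
Square: lon ⌊12.7997/2⌋ = 6; lat ⌊1.9733/1⌋ = 1.
Subsquare: lon ⌊0.7997/0.0833333⌋ = 9 → j; lat ⌊0.9733/0.0416667⌋ = 23 → x.

QL61jx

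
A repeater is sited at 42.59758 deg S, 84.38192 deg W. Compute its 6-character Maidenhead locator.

EE77tj

Offset from 180°W / 90°S: lon 95.6181°, lat 47.4024°.
Field: lon ⌊95.6181/20⌋ = 4 → E; lat ⌊47.4024/10⌋ = 4 → E.
Square: lon ⌊15.6181/2⌋ = 7; lat ⌊7.4024/1⌋ = 7.
Subsquare: lon ⌊1.6181/0.0833333⌋ = 19 → t; lat ⌊0.4024/0.0416667⌋ = 9 → j.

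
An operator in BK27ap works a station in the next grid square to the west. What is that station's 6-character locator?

BK17xp

Longitude subsquare a = 0; −1 → -1, wraps to 23 = x, carry into square.
Longitude square 2; −1 → 1.
The latitude characters are unchanged.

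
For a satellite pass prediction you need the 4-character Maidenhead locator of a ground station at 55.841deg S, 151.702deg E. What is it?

Shift to the Maidenhead origin (180°W, 90°S): lon 331.70, lat 34.16.
Field: lon ⌊331.70/20⌋ = 16 → Q; lat ⌊34.16/10⌋ = 3 → D.
Square: lon ⌊11.70/2⌋ = 5; lat ⌊4.16/1⌋ = 4.

QD54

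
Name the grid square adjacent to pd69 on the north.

Latitude square 9; +1 → 10, wraps to 0, carry into field.
Latitude field D = 3; +1 → 4 = E.
The longitude characters are unchanged.

PE60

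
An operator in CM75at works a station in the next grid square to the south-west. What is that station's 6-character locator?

CM65xs

Longitude subsquare a = 0; −1 → -1, wraps to 23 = x, carry into square.
Longitude square 7; −1 → 6.
Latitude subsquare t = 19; −1 → 18 = s.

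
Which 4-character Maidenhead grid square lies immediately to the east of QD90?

Longitude square 9; +1 → 10, wraps to 0, carry into field.
Longitude field Q = 16; +1 → 17 = R.
The latitude characters are unchanged.

RD00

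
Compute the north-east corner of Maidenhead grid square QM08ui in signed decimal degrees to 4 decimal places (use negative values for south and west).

38.3750, 141.7500

Field Q=16, M=12: +16·20° lon, +12·10° lat → SW at lon 140°, lat 30°.
Square 0, 8: +0·2° lon, +8·1° lat → SW at lon 140°, lat 38°.
Subsquare u=20, i=8: +20·0.0833333° lon, +8·0.0416667° lat → SW at lon 141.667°, lat 38.3333°.
Cell spans 0.0833333° lon × 0.0416667° lat. NE corner is SW corner plus one full cell.
latitude 38.3750, longitude 141.7500.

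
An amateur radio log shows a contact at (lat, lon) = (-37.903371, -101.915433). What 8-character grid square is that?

DF92bc03

Shift to the Maidenhead origin (180°W, 90°S): lon 78.08457, lat 52.09663.
Field: 78.08457/20 → 3 → D, 52.09663/10 → 5 → F; chars DF.
Square: 18.08457/2 → 9, 2.09663/1 → 2; chars 92.
Subsquare: 0.08457/0.0833333 → 1 → b, 0.09663/0.0416667 → 2 → c; chars bc.
Extended square: 0.00123/0.00833333 → 0, 0.01330/0.00416667 → 3; chars 03.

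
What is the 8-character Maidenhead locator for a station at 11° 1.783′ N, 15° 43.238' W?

IK21da37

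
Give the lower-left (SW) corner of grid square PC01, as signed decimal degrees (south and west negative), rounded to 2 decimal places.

-69.00, 120.00

Field P=15, C=2: +15·20° lon, +2·10° lat → SW at lon 120°, lat -70°.
Square 0, 1: +0·2° lon, +1·1° lat → SW at lon 120°, lat -69°.
latitude -69.00, longitude 120.00.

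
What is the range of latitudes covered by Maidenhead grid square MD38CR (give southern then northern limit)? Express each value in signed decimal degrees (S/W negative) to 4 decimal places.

Field M=12, D=3: +12·20° lon, +3·10° lat → SW at lon 60°, lat -60°.
Square 3, 8: +3·2° lon, +8·1° lat → SW at lon 66°, lat -52°.
Subsquare c=2, r=17: +2·0.0833333° lon, +17·0.0416667° lat → SW at lon 66.1667°, lat -51.2917°.
Cell spans 0.0833333° lon × 0.0416667° lat.
south -51.2917, north -51.2500.

-51.2917, -51.2500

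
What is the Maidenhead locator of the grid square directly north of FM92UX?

FM93ua

Latitude subsquare x = 23; +1 → 24, wraps to 0 = a, carry into square.
Latitude square 2; +1 → 3.
The longitude characters are unchanged.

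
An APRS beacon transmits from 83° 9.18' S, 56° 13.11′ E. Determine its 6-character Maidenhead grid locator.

Add 180° to longitude and 90° to latitude: 236.2185, 6.8470.
Field: lon ⌊236.2185/20⌋ = 11 → L; lat ⌊6.8470/10⌋ = 0 → A.
Square: lon ⌊16.2185/2⌋ = 8; lat ⌊6.8470/1⌋ = 6.
Subsquare: lon ⌊0.2185/0.0833333⌋ = 2 → c; lat ⌊0.8470/0.0416667⌋ = 20 → u.

LA86cu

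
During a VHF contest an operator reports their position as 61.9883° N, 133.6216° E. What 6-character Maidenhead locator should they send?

PP61tx

Offset from 180°W / 90°S: lon 313.6216°, lat 151.9883°.
Field (20°×10°, letters A–R): lon ⌊313.6216/20⌋ = 15 → P; lat ⌊151.9883/10⌋ = 15 → P.
Square (2°×1°, digits 0–9): lon ⌊13.6216/2⌋ = 6; lat ⌊1.9883/1⌋ = 1.
Subsquare (5′×2.5′, letters a–x): lon ⌊1.6216/0.0833333⌋ = 19 → t; lat ⌊0.9883/0.0416667⌋ = 23 → x.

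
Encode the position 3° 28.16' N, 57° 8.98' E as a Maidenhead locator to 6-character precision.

Offset from 180°W / 90°S: lon 237.1497°, lat 93.4693°.
Field: lon ⌊237.1497/20⌋ = 11 → L; lat ⌊93.4693/10⌋ = 9 → J.
Square: lon ⌊17.1497/2⌋ = 8; lat ⌊3.4693/1⌋ = 3.
Subsquare: lon ⌊1.1497/0.0833333⌋ = 13 → n; lat ⌊0.4693/0.0416667⌋ = 11 → l.

LJ83nl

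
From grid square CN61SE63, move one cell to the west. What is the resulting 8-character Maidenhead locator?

Longitude extended square 6; −1 → 5.
The latitude characters are unchanged.

CN61se53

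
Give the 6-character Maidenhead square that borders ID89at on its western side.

Longitude subsquare a = 0; −1 → -1, wraps to 23 = x, carry into square.
Longitude square 8; −1 → 7.
The latitude characters are unchanged.

ID79xt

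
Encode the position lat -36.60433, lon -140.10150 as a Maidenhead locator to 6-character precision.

BF93wj

Add 180° to longitude and 90° to latitude: 39.8985, 53.3957.
Field: lon ⌊39.8985/20⌋ = 1 → B; lat ⌊53.3957/10⌋ = 5 → F.
Square: lon ⌊19.8985/2⌋ = 9; lat ⌊3.3957/1⌋ = 3.
Subsquare: lon ⌊1.8985/0.0833333⌋ = 22 → w; lat ⌊0.3957/0.0416667⌋ = 9 → j.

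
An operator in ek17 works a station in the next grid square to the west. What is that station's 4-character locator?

EK07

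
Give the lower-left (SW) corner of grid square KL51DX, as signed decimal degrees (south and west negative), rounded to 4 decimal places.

21.9583, 30.2500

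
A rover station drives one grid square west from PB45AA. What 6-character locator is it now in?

PB35xa

Longitude subsquare a = 0; −1 → -1, wraps to 23 = x, carry into square.
Longitude square 4; −1 → 3.
The latitude characters are unchanged.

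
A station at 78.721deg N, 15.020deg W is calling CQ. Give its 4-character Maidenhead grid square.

IQ28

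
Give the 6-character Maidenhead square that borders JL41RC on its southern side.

JL41rb

Latitude subsquare c = 2; −1 → 1 = b.
The longitude characters are unchanged.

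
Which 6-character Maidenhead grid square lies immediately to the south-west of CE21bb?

CE21aa

Longitude subsquare b = 1; −1 → 0 = a.
Latitude subsquare b = 1; −1 → 0 = a.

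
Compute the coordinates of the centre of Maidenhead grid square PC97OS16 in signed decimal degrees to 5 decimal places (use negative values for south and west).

-62.22292, 139.17917

Field P=15, C=2: +15·20° lon, +2·10° lat → SW at lon 120°, lat -70°.
Square 9, 7: +9·2° lon, +7·1° lat → SW at lon 138°, lat -63°.
Subsquare o=14, s=18: +14·0.0833333° lon, +18·0.0416667° lat → SW at lon 139.167°, lat -62.25°.
Extended square 1, 6: +1·0.00833333° lon, +6·0.00416667° lat → SW at lon 139.175°, lat -62.225°.
Cell spans 0.00833333° lon × 0.00416667° lat. Centre is SW corner plus half of each.
latitude -62.22292, longitude 139.17917.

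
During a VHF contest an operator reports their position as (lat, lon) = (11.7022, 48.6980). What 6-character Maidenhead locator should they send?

LK41iq

Offset from 180°W / 90°S: lon 228.6980°, lat 101.7022°.
Field: lon ⌊228.6980/20⌋ = 11 → L; lat ⌊101.7022/10⌋ = 10 → K.
Square: lon ⌊8.6980/2⌋ = 4; lat ⌊1.7022/1⌋ = 1.
Subsquare: lon ⌊0.6980/0.0833333⌋ = 8 → i; lat ⌊0.7022/0.0416667⌋ = 16 → q.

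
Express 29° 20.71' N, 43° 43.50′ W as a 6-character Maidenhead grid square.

Add 180° to longitude and 90° to latitude: 136.2750, 119.3452.
Field: 136.2750/20 → 6 → G, 119.3452/10 → 11 → L; chars GL.
Square: 16.2750/2 → 8, 9.3452/1 → 9; chars 89.
Subsquare: 0.2750/0.0833333 → 3 → d, 0.3452/0.0416667 → 8 → i; chars di.

GL89di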